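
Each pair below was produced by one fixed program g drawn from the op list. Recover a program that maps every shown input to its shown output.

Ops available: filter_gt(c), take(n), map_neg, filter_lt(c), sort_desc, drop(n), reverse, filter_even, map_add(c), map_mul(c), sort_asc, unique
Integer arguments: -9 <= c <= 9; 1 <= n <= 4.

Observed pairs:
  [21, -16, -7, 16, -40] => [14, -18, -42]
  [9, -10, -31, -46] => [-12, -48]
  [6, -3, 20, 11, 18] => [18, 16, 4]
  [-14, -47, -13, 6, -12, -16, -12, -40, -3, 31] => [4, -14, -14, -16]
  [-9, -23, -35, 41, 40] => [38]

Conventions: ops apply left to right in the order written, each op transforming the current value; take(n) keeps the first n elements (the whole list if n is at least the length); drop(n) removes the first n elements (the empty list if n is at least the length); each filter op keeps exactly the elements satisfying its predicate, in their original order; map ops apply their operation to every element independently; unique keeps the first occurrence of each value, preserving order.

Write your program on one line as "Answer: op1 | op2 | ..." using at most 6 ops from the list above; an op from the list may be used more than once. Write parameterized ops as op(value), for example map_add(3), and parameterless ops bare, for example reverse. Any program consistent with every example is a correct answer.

map_neg | filter_even | sort_asc | map_neg | take(4) | map_add(-2)

Check, running the answer program on each example:
  [21, -16, -7, 16, -40] -> [-21, 16, 7, -16, 40] -> [16, -16, 40] -> [-16, 16, 40] -> [16, -16, -40] -> [16, -16, -40] -> [14, -18, -42]
  [9, -10, -31, -46] -> [-9, 10, 31, 46] -> [10, 46] -> [10, 46] -> [-10, -46] -> [-10, -46] -> [-12, -48]
  [6, -3, 20, 11, 18] -> [-6, 3, -20, -11, -18] -> [-6, -20, -18] -> [-20, -18, -6] -> [20, 18, 6] -> [20, 18, 6] -> [18, 16, 4]
  [-14, -47, -13, 6, -12, -16, -12, -40, -3, 31] -> [14, 47, 13, -6, 12, 16, 12, 40, 3, -31] -> [14, -6, 12, 16, 12, 40] -> [-6, 12, 12, 14, 16, 40] -> [6, -12, -12, -14, -16, -40] -> [6, -12, -12, -14] -> [4, -14, -14, -16]
  [-9, -23, -35, 41, 40] -> [9, 23, 35, -41, -40] -> [-40] -> [-40] -> [40] -> [40] -> [38]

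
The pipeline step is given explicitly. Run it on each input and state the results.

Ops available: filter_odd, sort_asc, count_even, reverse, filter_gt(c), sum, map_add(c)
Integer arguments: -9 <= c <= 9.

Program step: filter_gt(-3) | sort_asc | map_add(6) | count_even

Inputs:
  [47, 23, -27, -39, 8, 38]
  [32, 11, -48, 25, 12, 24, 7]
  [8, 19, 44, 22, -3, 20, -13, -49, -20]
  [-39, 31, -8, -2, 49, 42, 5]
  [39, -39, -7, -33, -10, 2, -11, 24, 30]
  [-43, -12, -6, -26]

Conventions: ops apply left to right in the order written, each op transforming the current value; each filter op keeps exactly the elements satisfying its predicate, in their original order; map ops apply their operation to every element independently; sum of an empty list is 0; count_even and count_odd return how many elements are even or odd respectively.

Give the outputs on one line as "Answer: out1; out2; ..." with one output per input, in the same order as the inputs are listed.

2; 3; 4; 2; 3; 0

Execution, op by op:
  [47, 23, -27, -39, 8, 38] -> [47, 23, 8, 38] -> [8, 23, 38, 47] -> [14, 29, 44, 53] -> 2
  [32, 11, -48, 25, 12, 24, 7] -> [32, 11, 25, 12, 24, 7] -> [7, 11, 12, 24, 25, 32] -> [13, 17, 18, 30, 31, 38] -> 3
  [8, 19, 44, 22, -3, 20, -13, -49, -20] -> [8, 19, 44, 22, 20] -> [8, 19, 20, 22, 44] -> [14, 25, 26, 28, 50] -> 4
  [-39, 31, -8, -2, 49, 42, 5] -> [31, -2, 49, 42, 5] -> [-2, 5, 31, 42, 49] -> [4, 11, 37, 48, 55] -> 2
  [39, -39, -7, -33, -10, 2, -11, 24, 30] -> [39, 2, 24, 30] -> [2, 24, 30, 39] -> [8, 30, 36, 45] -> 3
  [-43, -12, -6, -26] -> [] -> [] -> [] -> 0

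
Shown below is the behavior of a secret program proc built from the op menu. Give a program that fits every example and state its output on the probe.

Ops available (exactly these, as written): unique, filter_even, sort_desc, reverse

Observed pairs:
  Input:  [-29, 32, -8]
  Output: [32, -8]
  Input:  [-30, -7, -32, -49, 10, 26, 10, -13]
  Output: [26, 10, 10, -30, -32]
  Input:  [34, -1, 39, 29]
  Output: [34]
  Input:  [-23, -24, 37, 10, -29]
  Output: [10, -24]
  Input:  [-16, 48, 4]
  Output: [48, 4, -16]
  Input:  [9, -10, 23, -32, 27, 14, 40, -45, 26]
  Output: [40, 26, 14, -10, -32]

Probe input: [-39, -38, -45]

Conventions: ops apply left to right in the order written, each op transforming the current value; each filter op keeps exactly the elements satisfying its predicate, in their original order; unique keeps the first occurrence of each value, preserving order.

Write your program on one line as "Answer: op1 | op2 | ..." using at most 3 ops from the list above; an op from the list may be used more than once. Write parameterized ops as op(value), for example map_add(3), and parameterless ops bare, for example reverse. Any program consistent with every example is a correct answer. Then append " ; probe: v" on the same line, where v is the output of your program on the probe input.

sort_desc | filter_even ; probe: [-38]

Check, running the answer program on each example:
  [-29, 32, -8] -> [32, -8, -29] -> [32, -8]
  [-30, -7, -32, -49, 10, 26, 10, -13] -> [26, 10, 10, -7, -13, -30, -32, -49] -> [26, 10, 10, -30, -32]
  [34, -1, 39, 29] -> [39, 34, 29, -1] -> [34]
  [-23, -24, 37, 10, -29] -> [37, 10, -23, -24, -29] -> [10, -24]
  [-16, 48, 4] -> [48, 4, -16] -> [48, 4, -16]
  [9, -10, 23, -32, 27, 14, 40, -45, 26] -> [40, 27, 26, 23, 14, 9, -10, -32, -45] -> [40, 26, 14, -10, -32]
  probe: [-39, -38, -45] -> [-38, -39, -45] -> [-38]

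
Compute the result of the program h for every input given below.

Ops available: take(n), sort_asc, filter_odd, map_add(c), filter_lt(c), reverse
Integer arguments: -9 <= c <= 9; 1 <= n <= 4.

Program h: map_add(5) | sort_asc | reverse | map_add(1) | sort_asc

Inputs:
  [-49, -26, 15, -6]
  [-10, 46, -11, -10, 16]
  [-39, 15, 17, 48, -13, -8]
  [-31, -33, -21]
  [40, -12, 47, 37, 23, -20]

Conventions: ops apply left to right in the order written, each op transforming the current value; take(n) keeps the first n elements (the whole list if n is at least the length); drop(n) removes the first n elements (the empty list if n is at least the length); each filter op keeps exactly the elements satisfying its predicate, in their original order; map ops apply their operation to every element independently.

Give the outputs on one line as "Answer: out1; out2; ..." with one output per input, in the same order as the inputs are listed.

Execution, op by op:
  [-49, -26, 15, -6] -> [-44, -21, 20, -1] -> [-44, -21, -1, 20] -> [20, -1, -21, -44] -> [21, 0, -20, -43] -> [-43, -20, 0, 21]
  [-10, 46, -11, -10, 16] -> [-5, 51, -6, -5, 21] -> [-6, -5, -5, 21, 51] -> [51, 21, -5, -5, -6] -> [52, 22, -4, -4, -5] -> [-5, -4, -4, 22, 52]
  [-39, 15, 17, 48, -13, -8] -> [-34, 20, 22, 53, -8, -3] -> [-34, -8, -3, 20, 22, 53] -> [53, 22, 20, -3, -8, -34] -> [54, 23, 21, -2, -7, -33] -> [-33, -7, -2, 21, 23, 54]
  [-31, -33, -21] -> [-26, -28, -16] -> [-28, -26, -16] -> [-16, -26, -28] -> [-15, -25, -27] -> [-27, -25, -15]
  [40, -12, 47, 37, 23, -20] -> [45, -7, 52, 42, 28, -15] -> [-15, -7, 28, 42, 45, 52] -> [52, 45, 42, 28, -7, -15] -> [53, 46, 43, 29, -6, -14] -> [-14, -6, 29, 43, 46, 53]

[-43, -20, 0, 21]; [-5, -4, -4, 22, 52]; [-33, -7, -2, 21, 23, 54]; [-27, -25, -15]; [-14, -6, 29, 43, 46, 53]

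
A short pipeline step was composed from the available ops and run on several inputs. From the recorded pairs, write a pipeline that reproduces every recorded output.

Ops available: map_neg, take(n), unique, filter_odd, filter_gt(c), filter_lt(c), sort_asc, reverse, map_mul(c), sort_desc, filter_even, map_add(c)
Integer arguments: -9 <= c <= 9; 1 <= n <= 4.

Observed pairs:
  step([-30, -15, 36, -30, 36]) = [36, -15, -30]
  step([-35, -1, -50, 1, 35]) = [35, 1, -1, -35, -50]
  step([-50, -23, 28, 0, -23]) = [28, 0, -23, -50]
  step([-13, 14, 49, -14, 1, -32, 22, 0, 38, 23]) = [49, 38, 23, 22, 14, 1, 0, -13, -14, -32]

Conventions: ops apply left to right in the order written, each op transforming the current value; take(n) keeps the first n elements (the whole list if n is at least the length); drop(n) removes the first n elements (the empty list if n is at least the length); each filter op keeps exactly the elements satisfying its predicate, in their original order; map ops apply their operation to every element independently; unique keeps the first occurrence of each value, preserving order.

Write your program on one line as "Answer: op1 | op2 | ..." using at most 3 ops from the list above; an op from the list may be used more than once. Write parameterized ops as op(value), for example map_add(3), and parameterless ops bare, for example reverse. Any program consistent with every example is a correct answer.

unique | sort_desc

Check, running the answer program on each example:
  [-30, -15, 36, -30, 36] -> [-30, -15, 36] -> [36, -15, -30]
  [-35, -1, -50, 1, 35] -> [-35, -1, -50, 1, 35] -> [35, 1, -1, -35, -50]
  [-50, -23, 28, 0, -23] -> [-50, -23, 28, 0] -> [28, 0, -23, -50]
  [-13, 14, 49, -14, 1, -32, 22, 0, 38, 23] -> [-13, 14, 49, -14, 1, -32, 22, 0, 38, 23] -> [49, 38, 23, 22, 14, 1, 0, -13, -14, -32]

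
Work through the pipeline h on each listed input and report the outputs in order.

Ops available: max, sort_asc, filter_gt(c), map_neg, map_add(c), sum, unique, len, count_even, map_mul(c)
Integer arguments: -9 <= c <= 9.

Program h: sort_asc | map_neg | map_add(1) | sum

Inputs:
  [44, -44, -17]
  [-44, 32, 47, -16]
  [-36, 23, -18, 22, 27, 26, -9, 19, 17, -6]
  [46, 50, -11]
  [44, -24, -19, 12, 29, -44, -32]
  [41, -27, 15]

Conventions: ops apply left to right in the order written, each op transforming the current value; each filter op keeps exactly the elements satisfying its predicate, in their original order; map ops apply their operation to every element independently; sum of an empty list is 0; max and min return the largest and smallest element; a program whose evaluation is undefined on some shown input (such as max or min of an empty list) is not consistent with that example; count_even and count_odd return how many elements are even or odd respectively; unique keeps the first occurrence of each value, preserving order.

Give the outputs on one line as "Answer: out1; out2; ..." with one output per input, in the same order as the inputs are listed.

Execution, op by op:
  [44, -44, -17] -> [-44, -17, 44] -> [44, 17, -44] -> [45, 18, -43] -> 20
  [-44, 32, 47, -16] -> [-44, -16, 32, 47] -> [44, 16, -32, -47] -> [45, 17, -31, -46] -> -15
  [-36, 23, -18, 22, 27, 26, -9, 19, 17, -6] -> [-36, -18, -9, -6, 17, 19, 22, 23, 26, 27] -> [36, 18, 9, 6, -17, -19, -22, -23, -26, -27] -> [37, 19, 10, 7, -16, -18, -21, -22, -25, -26] -> -55
  [46, 50, -11] -> [-11, 46, 50] -> [11, -46, -50] -> [12, -45, -49] -> -82
  [44, -24, -19, 12, 29, -44, -32] -> [-44, -32, -24, -19, 12, 29, 44] -> [44, 32, 24, 19, -12, -29, -44] -> [45, 33, 25, 20, -11, -28, -43] -> 41
  [41, -27, 15] -> [-27, 15, 41] -> [27, -15, -41] -> [28, -14, -40] -> -26

20; -15; -55; -82; 41; -26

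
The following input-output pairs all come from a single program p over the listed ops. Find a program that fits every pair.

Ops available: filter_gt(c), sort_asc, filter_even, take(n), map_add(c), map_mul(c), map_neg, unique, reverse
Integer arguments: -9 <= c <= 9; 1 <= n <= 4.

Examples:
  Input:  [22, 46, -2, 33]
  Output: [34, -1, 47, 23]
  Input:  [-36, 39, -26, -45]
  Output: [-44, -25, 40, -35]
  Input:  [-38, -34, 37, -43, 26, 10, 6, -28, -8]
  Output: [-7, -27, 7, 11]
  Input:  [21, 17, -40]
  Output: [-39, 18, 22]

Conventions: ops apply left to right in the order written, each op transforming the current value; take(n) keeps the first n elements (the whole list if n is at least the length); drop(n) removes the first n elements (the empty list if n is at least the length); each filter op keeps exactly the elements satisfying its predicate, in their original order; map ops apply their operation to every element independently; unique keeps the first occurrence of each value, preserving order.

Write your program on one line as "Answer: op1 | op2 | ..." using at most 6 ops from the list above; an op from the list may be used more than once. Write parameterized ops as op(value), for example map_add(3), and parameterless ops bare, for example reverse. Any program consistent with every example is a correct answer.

map_add(-5) | reverse | map_add(6) | map_neg | take(4) | map_neg

Check, running the answer program on each example:
  [22, 46, -2, 33] -> [17, 41, -7, 28] -> [28, -7, 41, 17] -> [34, -1, 47, 23] -> [-34, 1, -47, -23] -> [-34, 1, -47, -23] -> [34, -1, 47, 23]
  [-36, 39, -26, -45] -> [-41, 34, -31, -50] -> [-50, -31, 34, -41] -> [-44, -25, 40, -35] -> [44, 25, -40, 35] -> [44, 25, -40, 35] -> [-44, -25, 40, -35]
  [-38, -34, 37, -43, 26, 10, 6, -28, -8] -> [-43, -39, 32, -48, 21, 5, 1, -33, -13] -> [-13, -33, 1, 5, 21, -48, 32, -39, -43] -> [-7, -27, 7, 11, 27, -42, 38, -33, -37] -> [7, 27, -7, -11, -27, 42, -38, 33, 37] -> [7, 27, -7, -11] -> [-7, -27, 7, 11]
  [21, 17, -40] -> [16, 12, -45] -> [-45, 12, 16] -> [-39, 18, 22] -> [39, -18, -22] -> [39, -18, -22] -> [-39, 18, 22]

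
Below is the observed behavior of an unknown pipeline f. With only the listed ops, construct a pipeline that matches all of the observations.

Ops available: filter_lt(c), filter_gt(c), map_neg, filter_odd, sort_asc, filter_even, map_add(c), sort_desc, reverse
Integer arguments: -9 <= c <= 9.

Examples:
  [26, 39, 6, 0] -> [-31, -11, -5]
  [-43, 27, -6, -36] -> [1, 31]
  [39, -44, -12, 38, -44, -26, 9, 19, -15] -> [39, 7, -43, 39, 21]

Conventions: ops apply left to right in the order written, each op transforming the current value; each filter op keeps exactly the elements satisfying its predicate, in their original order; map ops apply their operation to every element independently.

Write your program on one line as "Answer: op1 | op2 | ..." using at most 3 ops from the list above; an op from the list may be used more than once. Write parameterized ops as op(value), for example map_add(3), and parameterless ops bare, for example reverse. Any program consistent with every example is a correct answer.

map_neg | map_add(-5) | filter_odd

Check, running the answer program on each example:
  [26, 39, 6, 0] -> [-26, -39, -6, 0] -> [-31, -44, -11, -5] -> [-31, -11, -5]
  [-43, 27, -6, -36] -> [43, -27, 6, 36] -> [38, -32, 1, 31] -> [1, 31]
  [39, -44, -12, 38, -44, -26, 9, 19, -15] -> [-39, 44, 12, -38, 44, 26, -9, -19, 15] -> [-44, 39, 7, -43, 39, 21, -14, -24, 10] -> [39, 7, -43, 39, 21]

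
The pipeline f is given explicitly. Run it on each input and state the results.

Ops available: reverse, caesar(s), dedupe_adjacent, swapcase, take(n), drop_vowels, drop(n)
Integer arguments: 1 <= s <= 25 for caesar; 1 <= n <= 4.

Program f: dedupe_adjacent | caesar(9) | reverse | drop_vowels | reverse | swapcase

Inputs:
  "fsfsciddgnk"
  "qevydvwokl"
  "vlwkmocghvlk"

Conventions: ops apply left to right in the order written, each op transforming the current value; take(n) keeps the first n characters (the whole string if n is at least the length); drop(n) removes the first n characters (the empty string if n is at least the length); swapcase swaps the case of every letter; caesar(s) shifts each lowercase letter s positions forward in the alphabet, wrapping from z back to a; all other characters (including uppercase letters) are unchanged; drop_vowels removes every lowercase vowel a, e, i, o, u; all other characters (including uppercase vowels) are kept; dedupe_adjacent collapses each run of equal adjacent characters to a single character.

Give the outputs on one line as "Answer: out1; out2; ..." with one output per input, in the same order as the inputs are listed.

Execution, op by op:
  "fsfsciddgnk" -> "fsfscidgnk" -> "oboblrmpwt" -> "twpmrlbobo" -> "twpmrlbb" -> "bblrmpwt" -> "BBLRMPWT"
  "qevydvwokl" -> "qevydvwokl" -> "znehmefxtu" -> "utxfemhenz" -> "txfmhnz" -> "znhmfxt" -> "ZNHMFXT"
  "vlwkmocghvlk" -> "vlwkmocghvlk" -> "euftvxlpqeut" -> "tueqplxvtfue" -> "tqplxvtf" -> "ftvxlpqt" -> "FTVXLPQT"

"BBLRMPWT"; "ZNHMFXT"; "FTVXLPQT"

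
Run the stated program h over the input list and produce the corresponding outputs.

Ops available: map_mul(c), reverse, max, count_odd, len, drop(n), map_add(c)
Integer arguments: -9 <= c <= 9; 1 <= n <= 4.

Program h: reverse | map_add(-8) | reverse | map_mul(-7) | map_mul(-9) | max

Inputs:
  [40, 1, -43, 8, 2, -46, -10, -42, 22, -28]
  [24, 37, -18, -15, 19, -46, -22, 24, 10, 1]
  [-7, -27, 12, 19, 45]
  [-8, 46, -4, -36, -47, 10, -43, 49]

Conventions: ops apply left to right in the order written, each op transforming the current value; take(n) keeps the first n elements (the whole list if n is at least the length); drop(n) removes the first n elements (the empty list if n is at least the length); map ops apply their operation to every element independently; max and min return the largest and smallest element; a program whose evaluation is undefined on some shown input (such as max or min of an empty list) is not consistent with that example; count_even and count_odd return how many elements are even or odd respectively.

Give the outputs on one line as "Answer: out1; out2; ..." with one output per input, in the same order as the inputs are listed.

2016; 1827; 2331; 2583

Execution, op by op:
  [40, 1, -43, 8, 2, -46, -10, -42, 22, -28] -> [-28, 22, -42, -10, -46, 2, 8, -43, 1, 40] -> [-36, 14, -50, -18, -54, -6, 0, -51, -7, 32] -> [32, -7, -51, 0, -6, -54, -18, -50, 14, -36] -> [-224, 49, 357, 0, 42, 378, 126, 350, -98, 252] -> [2016, -441, -3213, 0, -378, -3402, -1134, -3150, 882, -2268] -> 2016
  [24, 37, -18, -15, 19, -46, -22, 24, 10, 1] -> [1, 10, 24, -22, -46, 19, -15, -18, 37, 24] -> [-7, 2, 16, -30, -54, 11, -23, -26, 29, 16] -> [16, 29, -26, -23, 11, -54, -30, 16, 2, -7] -> [-112, -203, 182, 161, -77, 378, 210, -112, -14, 49] -> [1008, 1827, -1638, -1449, 693, -3402, -1890, 1008, 126, -441] -> 1827
  [-7, -27, 12, 19, 45] -> [45, 19, 12, -27, -7] -> [37, 11, 4, -35, -15] -> [-15, -35, 4, 11, 37] -> [105, 245, -28, -77, -259] -> [-945, -2205, 252, 693, 2331] -> 2331
  [-8, 46, -4, -36, -47, 10, -43, 49] -> [49, -43, 10, -47, -36, -4, 46, -8] -> [41, -51, 2, -55, -44, -12, 38, -16] -> [-16, 38, -12, -44, -55, 2, -51, 41] -> [112, -266, 84, 308, 385, -14, 357, -287] -> [-1008, 2394, -756, -2772, -3465, 126, -3213, 2583] -> 2583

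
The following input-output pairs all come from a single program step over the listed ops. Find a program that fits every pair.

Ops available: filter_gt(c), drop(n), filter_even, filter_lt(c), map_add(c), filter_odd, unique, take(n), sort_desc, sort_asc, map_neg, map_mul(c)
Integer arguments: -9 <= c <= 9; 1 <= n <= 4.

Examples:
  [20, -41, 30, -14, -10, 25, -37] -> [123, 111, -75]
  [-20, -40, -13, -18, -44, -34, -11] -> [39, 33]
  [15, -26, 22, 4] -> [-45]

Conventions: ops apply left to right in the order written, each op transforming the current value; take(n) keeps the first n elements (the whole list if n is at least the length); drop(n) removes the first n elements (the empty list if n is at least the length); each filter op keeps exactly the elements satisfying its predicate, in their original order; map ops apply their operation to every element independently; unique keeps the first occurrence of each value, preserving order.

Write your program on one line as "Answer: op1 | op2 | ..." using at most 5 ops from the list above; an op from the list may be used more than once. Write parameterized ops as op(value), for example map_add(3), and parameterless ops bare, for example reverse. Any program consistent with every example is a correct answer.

map_mul(-3) | sort_asc | sort_desc | filter_odd

Check, running the answer program on each example:
  [20, -41, 30, -14, -10, 25, -37] -> [-60, 123, -90, 42, 30, -75, 111] -> [-90, -75, -60, 30, 42, 111, 123] -> [123, 111, 42, 30, -60, -75, -90] -> [123, 111, -75]
  [-20, -40, -13, -18, -44, -34, -11] -> [60, 120, 39, 54, 132, 102, 33] -> [33, 39, 54, 60, 102, 120, 132] -> [132, 120, 102, 60, 54, 39, 33] -> [39, 33]
  [15, -26, 22, 4] -> [-45, 78, -66, -12] -> [-66, -45, -12, 78] -> [78, -12, -45, -66] -> [-45]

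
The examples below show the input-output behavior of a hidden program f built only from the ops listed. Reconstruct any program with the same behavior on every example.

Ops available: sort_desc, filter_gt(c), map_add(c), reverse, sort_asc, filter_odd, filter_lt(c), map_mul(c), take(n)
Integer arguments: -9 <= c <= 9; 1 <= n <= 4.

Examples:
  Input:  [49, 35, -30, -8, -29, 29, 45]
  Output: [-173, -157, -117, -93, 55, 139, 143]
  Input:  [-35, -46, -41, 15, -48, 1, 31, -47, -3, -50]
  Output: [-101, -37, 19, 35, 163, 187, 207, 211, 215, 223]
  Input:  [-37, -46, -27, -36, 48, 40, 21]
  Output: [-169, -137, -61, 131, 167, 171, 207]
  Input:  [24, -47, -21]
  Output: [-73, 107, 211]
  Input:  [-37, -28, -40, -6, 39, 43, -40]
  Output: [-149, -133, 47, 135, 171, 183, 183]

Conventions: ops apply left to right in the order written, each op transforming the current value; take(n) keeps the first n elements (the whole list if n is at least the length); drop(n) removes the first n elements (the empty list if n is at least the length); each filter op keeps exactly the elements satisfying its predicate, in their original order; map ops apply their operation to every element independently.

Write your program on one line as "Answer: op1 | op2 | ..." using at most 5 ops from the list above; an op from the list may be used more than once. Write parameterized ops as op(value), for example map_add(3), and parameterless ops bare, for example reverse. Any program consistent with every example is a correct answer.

map_add(-5) | sort_asc | sort_desc | map_mul(-4) | map_add(3)

Check, running the answer program on each example:
  [49, 35, -30, -8, -29, 29, 45] -> [44, 30, -35, -13, -34, 24, 40] -> [-35, -34, -13, 24, 30, 40, 44] -> [44, 40, 30, 24, -13, -34, -35] -> [-176, -160, -120, -96, 52, 136, 140] -> [-173, -157, -117, -93, 55, 139, 143]
  [-35, -46, -41, 15, -48, 1, 31, -47, -3, -50] -> [-40, -51, -46, 10, -53, -4, 26, -52, -8, -55] -> [-55, -53, -52, -51, -46, -40, -8, -4, 10, 26] -> [26, 10, -4, -8, -40, -46, -51, -52, -53, -55] -> [-104, -40, 16, 32, 160, 184, 204, 208, 212, 220] -> [-101, -37, 19, 35, 163, 187, 207, 211, 215, 223]
  [-37, -46, -27, -36, 48, 40, 21] -> [-42, -51, -32, -41, 43, 35, 16] -> [-51, -42, -41, -32, 16, 35, 43] -> [43, 35, 16, -32, -41, -42, -51] -> [-172, -140, -64, 128, 164, 168, 204] -> [-169, -137, -61, 131, 167, 171, 207]
  [24, -47, -21] -> [19, -52, -26] -> [-52, -26, 19] -> [19, -26, -52] -> [-76, 104, 208] -> [-73, 107, 211]
  [-37, -28, -40, -6, 39, 43, -40] -> [-42, -33, -45, -11, 34, 38, -45] -> [-45, -45, -42, -33, -11, 34, 38] -> [38, 34, -11, -33, -42, -45, -45] -> [-152, -136, 44, 132, 168, 180, 180] -> [-149, -133, 47, 135, 171, 183, 183]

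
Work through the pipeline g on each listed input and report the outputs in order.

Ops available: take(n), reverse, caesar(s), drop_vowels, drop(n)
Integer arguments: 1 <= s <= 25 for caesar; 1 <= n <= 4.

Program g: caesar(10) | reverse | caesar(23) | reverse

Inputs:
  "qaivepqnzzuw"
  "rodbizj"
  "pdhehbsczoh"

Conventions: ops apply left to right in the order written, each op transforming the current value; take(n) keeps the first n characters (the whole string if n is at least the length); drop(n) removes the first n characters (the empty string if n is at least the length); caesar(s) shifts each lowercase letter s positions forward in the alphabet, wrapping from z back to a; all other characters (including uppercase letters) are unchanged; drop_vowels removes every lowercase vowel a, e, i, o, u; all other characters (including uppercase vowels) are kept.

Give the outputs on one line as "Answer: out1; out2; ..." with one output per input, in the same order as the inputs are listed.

"xhpclwxuggbd"; "yvkipgq"; "wkoloizjgvo"

Execution, op by op:
  "qaivepqnzzuw" -> "aksfozaxjjeg" -> "gejjxazofska" -> "dbgguxwlcphx" -> "xhpclwxuggbd"
  "rodbizj" -> "bynlsjt" -> "tjslnyb" -> "qgpikvy" -> "yvkipgq"
  "pdhehbsczoh" -> "znrorlcmjyr" -> "ryjmclrornz" -> "ovgjziolokw" -> "wkoloizjgvo"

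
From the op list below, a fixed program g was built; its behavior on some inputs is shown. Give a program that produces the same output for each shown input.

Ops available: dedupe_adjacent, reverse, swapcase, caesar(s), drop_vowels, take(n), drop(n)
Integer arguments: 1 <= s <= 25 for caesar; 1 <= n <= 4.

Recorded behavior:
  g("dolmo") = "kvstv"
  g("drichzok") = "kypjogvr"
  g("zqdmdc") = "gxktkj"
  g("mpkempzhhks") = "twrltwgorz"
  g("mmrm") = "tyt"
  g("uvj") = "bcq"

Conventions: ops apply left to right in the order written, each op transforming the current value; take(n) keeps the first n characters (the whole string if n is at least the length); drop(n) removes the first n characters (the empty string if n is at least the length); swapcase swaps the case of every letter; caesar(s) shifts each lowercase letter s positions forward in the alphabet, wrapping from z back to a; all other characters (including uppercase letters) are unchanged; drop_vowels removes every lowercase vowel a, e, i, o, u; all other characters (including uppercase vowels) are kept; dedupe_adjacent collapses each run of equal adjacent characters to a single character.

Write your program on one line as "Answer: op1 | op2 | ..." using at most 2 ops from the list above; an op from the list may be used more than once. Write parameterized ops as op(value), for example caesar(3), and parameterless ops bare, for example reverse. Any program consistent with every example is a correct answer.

caesar(7) | dedupe_adjacent

Check, running the answer program on each example:
  "dolmo" -> "kvstv" -> "kvstv"
  "drichzok" -> "kypjogvr" -> "kypjogvr"
  "zqdmdc" -> "gxktkj" -> "gxktkj"
  "mpkempzhhks" -> "twrltwgoorz" -> "twrltwgorz"
  "mmrm" -> "ttyt" -> "tyt"
  "uvj" -> "bcq" -> "bcq"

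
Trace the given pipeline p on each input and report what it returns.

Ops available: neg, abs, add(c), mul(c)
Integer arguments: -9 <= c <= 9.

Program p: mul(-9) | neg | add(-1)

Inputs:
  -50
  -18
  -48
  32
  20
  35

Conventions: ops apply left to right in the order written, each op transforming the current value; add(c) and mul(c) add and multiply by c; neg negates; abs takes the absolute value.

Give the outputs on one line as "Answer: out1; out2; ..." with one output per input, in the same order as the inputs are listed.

-451; -163; -433; 287; 179; 314

Execution, op by op:
  -50 -> 450 -> -450 -> -451
  -18 -> 162 -> -162 -> -163
  -48 -> 432 -> -432 -> -433
  32 -> -288 -> 288 -> 287
  20 -> -180 -> 180 -> 179
  35 -> -315 -> 315 -> 314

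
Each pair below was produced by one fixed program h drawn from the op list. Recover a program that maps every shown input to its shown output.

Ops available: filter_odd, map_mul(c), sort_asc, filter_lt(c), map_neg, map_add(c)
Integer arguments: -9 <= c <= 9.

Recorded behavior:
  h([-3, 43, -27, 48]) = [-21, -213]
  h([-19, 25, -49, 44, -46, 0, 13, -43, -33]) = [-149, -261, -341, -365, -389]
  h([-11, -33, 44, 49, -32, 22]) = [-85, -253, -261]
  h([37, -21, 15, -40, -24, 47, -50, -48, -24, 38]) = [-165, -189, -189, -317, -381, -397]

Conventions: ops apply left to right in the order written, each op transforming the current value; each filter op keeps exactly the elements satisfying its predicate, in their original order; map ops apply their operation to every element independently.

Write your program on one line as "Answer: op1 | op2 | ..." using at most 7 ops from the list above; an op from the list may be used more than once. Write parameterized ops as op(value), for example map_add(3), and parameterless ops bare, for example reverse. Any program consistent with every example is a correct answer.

map_mul(-8) | sort_asc | map_add(-5) | map_neg | map_add(-2) | filter_lt(0)

Check, running the answer program on each example:
  [-3, 43, -27, 48] -> [24, -344, 216, -384] -> [-384, -344, 24, 216] -> [-389, -349, 19, 211] -> [389, 349, -19, -211] -> [387, 347, -21, -213] -> [-21, -213]
  [-19, 25, -49, 44, -46, 0, 13, -43, -33] -> [152, -200, 392, -352, 368, 0, -104, 344, 264] -> [-352, -200, -104, 0, 152, 264, 344, 368, 392] -> [-357, -205, -109, -5, 147, 259, 339, 363, 387] -> [357, 205, 109, 5, -147, -259, -339, -363, -387] -> [355, 203, 107, 3, -149, -261, -341, -365, -389] -> [-149, -261, -341, -365, -389]
  [-11, -33, 44, 49, -32, 22] -> [88, 264, -352, -392, 256, -176] -> [-392, -352, -176, 88, 256, 264] -> [-397, -357, -181, 83, 251, 259] -> [397, 357, 181, -83, -251, -259] -> [395, 355, 179, -85, -253, -261] -> [-85, -253, -261]
  [37, -21, 15, -40, -24, 47, -50, -48, -24, 38] -> [-296, 168, -120, 320, 192, -376, 400, 384, 192, -304] -> [-376, -304, -296, -120, 168, 192, 192, 320, 384, 400] -> [-381, -309, -301, -125, 163, 187, 187, 315, 379, 395] -> [381, 309, 301, 125, -163, -187, -187, -315, -379, -395] -> [379, 307, 299, 123, -165, -189, -189, -317, -381, -397] -> [-165, -189, -189, -317, -381, -397]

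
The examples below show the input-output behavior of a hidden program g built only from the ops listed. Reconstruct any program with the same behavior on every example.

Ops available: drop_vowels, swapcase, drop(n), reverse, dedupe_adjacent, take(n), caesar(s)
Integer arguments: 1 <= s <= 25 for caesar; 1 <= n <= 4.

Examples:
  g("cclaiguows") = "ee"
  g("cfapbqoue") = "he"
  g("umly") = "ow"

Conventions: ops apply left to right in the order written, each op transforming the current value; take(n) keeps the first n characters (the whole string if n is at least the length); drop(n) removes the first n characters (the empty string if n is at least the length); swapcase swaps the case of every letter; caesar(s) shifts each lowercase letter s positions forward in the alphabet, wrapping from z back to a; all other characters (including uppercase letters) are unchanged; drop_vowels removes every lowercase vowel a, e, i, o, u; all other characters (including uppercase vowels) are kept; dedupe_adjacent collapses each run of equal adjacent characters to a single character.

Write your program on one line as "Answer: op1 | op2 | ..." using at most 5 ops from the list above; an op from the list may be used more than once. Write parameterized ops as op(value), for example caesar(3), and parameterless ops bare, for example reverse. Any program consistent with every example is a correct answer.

take(2) | caesar(23) | reverse | caesar(5)

Check, running the answer program on each example:
  "cclaiguows" -> "cc" -> "zz" -> "zz" -> "ee"
  "cfapbqoue" -> "cf" -> "zc" -> "cz" -> "he"
  "umly" -> "um" -> "rj" -> "jr" -> "ow"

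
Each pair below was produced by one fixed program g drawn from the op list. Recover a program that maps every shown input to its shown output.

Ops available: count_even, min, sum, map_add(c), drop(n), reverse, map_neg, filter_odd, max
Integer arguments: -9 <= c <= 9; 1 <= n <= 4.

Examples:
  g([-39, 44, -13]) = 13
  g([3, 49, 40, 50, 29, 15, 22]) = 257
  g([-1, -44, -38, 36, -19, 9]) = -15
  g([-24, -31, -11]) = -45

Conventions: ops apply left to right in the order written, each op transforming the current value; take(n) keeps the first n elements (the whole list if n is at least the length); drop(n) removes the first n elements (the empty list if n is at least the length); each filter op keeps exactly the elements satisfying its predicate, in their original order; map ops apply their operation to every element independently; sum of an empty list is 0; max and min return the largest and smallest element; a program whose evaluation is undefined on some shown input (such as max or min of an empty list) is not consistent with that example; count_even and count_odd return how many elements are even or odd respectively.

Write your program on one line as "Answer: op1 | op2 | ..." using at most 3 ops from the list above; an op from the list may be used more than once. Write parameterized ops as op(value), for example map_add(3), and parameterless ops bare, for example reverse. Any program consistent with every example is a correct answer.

map_add(7) | sum

Check, running the answer program on each example:
  [-39, 44, -13] -> [-32, 51, -6] -> 13
  [3, 49, 40, 50, 29, 15, 22] -> [10, 56, 47, 57, 36, 22, 29] -> 257
  [-1, -44, -38, 36, -19, 9] -> [6, -37, -31, 43, -12, 16] -> -15
  [-24, -31, -11] -> [-17, -24, -4] -> -45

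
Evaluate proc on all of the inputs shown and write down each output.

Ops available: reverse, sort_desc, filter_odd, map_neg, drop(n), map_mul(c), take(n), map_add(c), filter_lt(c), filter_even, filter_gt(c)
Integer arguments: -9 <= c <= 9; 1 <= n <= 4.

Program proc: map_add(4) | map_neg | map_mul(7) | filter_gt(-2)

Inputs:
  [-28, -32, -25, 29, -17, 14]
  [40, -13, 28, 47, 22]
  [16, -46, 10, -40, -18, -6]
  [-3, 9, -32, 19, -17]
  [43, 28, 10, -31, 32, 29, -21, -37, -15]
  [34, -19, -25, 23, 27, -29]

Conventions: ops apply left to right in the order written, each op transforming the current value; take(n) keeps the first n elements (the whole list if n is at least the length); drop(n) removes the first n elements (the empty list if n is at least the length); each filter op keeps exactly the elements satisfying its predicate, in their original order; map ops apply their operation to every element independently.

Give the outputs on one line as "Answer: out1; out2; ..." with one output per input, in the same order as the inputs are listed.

Execution, op by op:
  [-28, -32, -25, 29, -17, 14] -> [-24, -28, -21, 33, -13, 18] -> [24, 28, 21, -33, 13, -18] -> [168, 196, 147, -231, 91, -126] -> [168, 196, 147, 91]
  [40, -13, 28, 47, 22] -> [44, -9, 32, 51, 26] -> [-44, 9, -32, -51, -26] -> [-308, 63, -224, -357, -182] -> [63]
  [16, -46, 10, -40, -18, -6] -> [20, -42, 14, -36, -14, -2] -> [-20, 42, -14, 36, 14, 2] -> [-140, 294, -98, 252, 98, 14] -> [294, 252, 98, 14]
  [-3, 9, -32, 19, -17] -> [1, 13, -28, 23, -13] -> [-1, -13, 28, -23, 13] -> [-7, -91, 196, -161, 91] -> [196, 91]
  [43, 28, 10, -31, 32, 29, -21, -37, -15] -> [47, 32, 14, -27, 36, 33, -17, -33, -11] -> [-47, -32, -14, 27, -36, -33, 17, 33, 11] -> [-329, -224, -98, 189, -252, -231, 119, 231, 77] -> [189, 119, 231, 77]
  [34, -19, -25, 23, 27, -29] -> [38, -15, -21, 27, 31, -25] -> [-38, 15, 21, -27, -31, 25] -> [-266, 105, 147, -189, -217, 175] -> [105, 147, 175]

[168, 196, 147, 91]; [63]; [294, 252, 98, 14]; [196, 91]; [189, 119, 231, 77]; [105, 147, 175]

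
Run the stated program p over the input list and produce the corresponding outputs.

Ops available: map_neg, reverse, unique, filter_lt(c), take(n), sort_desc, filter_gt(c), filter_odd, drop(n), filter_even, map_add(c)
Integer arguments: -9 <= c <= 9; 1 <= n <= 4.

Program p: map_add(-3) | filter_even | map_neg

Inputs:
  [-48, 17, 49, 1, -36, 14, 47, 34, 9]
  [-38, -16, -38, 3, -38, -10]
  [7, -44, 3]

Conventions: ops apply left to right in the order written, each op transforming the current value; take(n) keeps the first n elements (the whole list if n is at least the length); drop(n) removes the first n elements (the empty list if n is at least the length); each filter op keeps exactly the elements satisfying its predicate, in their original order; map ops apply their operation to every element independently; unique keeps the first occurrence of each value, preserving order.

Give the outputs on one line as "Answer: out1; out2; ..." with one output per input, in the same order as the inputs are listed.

Execution, op by op:
  [-48, 17, 49, 1, -36, 14, 47, 34, 9] -> [-51, 14, 46, -2, -39, 11, 44, 31, 6] -> [14, 46, -2, 44, 6] -> [-14, -46, 2, -44, -6]
  [-38, -16, -38, 3, -38, -10] -> [-41, -19, -41, 0, -41, -13] -> [0] -> [0]
  [7, -44, 3] -> [4, -47, 0] -> [4, 0] -> [-4, 0]

[-14, -46, 2, -44, -6]; [0]; [-4, 0]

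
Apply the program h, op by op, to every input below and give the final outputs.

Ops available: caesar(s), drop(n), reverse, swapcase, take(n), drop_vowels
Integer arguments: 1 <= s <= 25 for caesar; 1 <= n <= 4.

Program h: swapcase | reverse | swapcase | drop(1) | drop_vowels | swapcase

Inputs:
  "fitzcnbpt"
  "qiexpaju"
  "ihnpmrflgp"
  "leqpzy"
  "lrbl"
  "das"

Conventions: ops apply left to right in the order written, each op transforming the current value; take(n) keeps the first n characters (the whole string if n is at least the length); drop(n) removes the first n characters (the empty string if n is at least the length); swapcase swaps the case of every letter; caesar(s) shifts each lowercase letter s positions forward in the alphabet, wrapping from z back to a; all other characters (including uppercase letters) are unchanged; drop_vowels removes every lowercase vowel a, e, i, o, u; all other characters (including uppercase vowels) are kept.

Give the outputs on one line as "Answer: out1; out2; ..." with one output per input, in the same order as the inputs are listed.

"PBNCZTF"; "JPXQ"; "GLFRMPNH"; "ZPQL"; "BRL"; "D"

Execution, op by op:
  "fitzcnbpt" -> "FITZCNBPT" -> "TPBNCZTIF" -> "tpbncztif" -> "pbncztif" -> "pbncztf" -> "PBNCZTF"
  "qiexpaju" -> "QIEXPAJU" -> "UJAPXEIQ" -> "ujapxeiq" -> "japxeiq" -> "jpxq" -> "JPXQ"
  "ihnpmrflgp" -> "IHNPMRFLGP" -> "PGLFRMPNHI" -> "pglfrmpnhi" -> "glfrmpnhi" -> "glfrmpnh" -> "GLFRMPNH"
  "leqpzy" -> "LEQPZY" -> "YZPQEL" -> "yzpqel" -> "zpqel" -> "zpql" -> "ZPQL"
  "lrbl" -> "LRBL" -> "LBRL" -> "lbrl" -> "brl" -> "brl" -> "BRL"
  "das" -> "DAS" -> "SAD" -> "sad" -> "ad" -> "d" -> "D"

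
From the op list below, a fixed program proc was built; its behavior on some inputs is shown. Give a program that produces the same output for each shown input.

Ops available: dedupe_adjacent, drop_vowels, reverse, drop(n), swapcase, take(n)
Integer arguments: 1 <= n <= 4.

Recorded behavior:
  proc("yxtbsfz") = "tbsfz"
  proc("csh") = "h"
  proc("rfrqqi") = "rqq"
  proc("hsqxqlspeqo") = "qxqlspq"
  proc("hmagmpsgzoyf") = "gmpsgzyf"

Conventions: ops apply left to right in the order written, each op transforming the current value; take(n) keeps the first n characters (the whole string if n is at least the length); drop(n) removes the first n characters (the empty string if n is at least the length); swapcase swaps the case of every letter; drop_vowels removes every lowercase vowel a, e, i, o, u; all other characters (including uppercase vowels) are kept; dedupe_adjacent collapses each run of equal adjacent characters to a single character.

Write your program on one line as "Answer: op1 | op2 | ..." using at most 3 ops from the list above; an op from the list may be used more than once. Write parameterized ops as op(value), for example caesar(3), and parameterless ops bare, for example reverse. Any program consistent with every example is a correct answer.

drop(2) | drop_vowels

Check, running the answer program on each example:
  "yxtbsfz" -> "tbsfz" -> "tbsfz"
  "csh" -> "h" -> "h"
  "rfrqqi" -> "rqqi" -> "rqq"
  "hsqxqlspeqo" -> "qxqlspeqo" -> "qxqlspq"
  "hmagmpsgzoyf" -> "agmpsgzoyf" -> "gmpsgzyf"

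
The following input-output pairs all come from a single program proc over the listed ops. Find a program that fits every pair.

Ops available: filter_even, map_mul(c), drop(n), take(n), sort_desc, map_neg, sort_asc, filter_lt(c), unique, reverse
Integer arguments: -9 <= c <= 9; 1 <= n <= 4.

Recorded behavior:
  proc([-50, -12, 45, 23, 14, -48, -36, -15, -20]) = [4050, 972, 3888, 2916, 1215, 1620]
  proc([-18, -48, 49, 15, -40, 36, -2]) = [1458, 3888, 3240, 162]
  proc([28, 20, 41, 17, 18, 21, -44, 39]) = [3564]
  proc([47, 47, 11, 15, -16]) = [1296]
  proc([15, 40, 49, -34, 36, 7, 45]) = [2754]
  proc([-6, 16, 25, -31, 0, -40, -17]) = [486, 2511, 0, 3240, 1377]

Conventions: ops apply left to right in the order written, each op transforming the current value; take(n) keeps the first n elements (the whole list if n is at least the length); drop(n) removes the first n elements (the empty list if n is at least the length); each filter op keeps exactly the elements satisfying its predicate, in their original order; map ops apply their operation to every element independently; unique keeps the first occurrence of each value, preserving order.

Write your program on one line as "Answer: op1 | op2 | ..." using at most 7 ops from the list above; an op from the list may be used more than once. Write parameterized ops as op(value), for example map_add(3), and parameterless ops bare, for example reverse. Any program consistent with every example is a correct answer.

filter_lt(7) | map_neg | reverse | map_mul(9) | map_mul(9) | reverse

Check, running the answer program on each example:
  [-50, -12, 45, 23, 14, -48, -36, -15, -20] -> [-50, -12, -48, -36, -15, -20] -> [50, 12, 48, 36, 15, 20] -> [20, 15, 36, 48, 12, 50] -> [180, 135, 324, 432, 108, 450] -> [1620, 1215, 2916, 3888, 972, 4050] -> [4050, 972, 3888, 2916, 1215, 1620]
  [-18, -48, 49, 15, -40, 36, -2] -> [-18, -48, -40, -2] -> [18, 48, 40, 2] -> [2, 40, 48, 18] -> [18, 360, 432, 162] -> [162, 3240, 3888, 1458] -> [1458, 3888, 3240, 162]
  [28, 20, 41, 17, 18, 21, -44, 39] -> [-44] -> [44] -> [44] -> [396] -> [3564] -> [3564]
  [47, 47, 11, 15, -16] -> [-16] -> [16] -> [16] -> [144] -> [1296] -> [1296]
  [15, 40, 49, -34, 36, 7, 45] -> [-34] -> [34] -> [34] -> [306] -> [2754] -> [2754]
  [-6, 16, 25, -31, 0, -40, -17] -> [-6, -31, 0, -40, -17] -> [6, 31, 0, 40, 17] -> [17, 40, 0, 31, 6] -> [153, 360, 0, 279, 54] -> [1377, 3240, 0, 2511, 486] -> [486, 2511, 0, 3240, 1377]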